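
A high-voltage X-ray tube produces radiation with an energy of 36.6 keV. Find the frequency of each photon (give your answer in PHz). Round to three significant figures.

Use h = 6.62607015e-34 J·s, 1 eV = 1.602176634e-19 J.
Convert to SI: E = 36.6 keV = 5.8640e-15 J.
The photon relation is f = E/h, giving f = 8.850e18 Hz.
Converting to PHz: f = 8850 PHz ≈ 8850 PHz.

8850 PHz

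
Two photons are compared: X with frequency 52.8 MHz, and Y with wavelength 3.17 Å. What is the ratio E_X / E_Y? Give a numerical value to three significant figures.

5.58e-11

E_X = 3.499e-26 J (from frequency = 52.8 MHz, via E = hf).
E_Y = 6.266e-16 J (from wavelength = 3.17 Å, via E = hc/λ).
Ratio = 3.499e-26 / 6.266e-16 = 5.58e-11.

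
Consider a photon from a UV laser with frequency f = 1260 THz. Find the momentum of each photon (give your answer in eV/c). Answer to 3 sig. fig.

5.21 eV/c

(h = 6.62607015 × 10^-34 J·s, c = 2.99792458 × 10^8 m/s, 1 eV = 1.602176634 × 10^-19 J.)
First convert: f = 1260 THz = 1.26 × 10^15 Hz.
The photon relation is p = hf/c, giving p = 2.785 × 10^-27 kg·m/s.
Converting to eV/c: p = 5.211 eV/c ≈ 5.21 eV/c.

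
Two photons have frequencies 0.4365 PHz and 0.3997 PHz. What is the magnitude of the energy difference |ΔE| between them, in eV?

Using E = hf: E₁ = 2.8923 × 10^-19 J, E₂ = 2.6484 × 10^-19 J.
|ΔE| = |2.8923 × 10^-19 − 2.6484 × 10^-19| = 2.44 × 10^-20 J = 0.152 eV.

0.152 eV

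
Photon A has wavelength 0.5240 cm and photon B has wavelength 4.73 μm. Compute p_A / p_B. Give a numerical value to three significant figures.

p_A = 1.265 × 10^-31 kg·m/s (from wavelength = 0.5240 cm, via p = h/λ).
p_B = 1.401 × 10^-28 kg·m/s (from wavelength = 4.73 μm, via p = h/λ).
Ratio = 1.265 × 10^-31 / 1.401 × 10^-28 = 9.03 × 10^-4.

9.03 × 10^-4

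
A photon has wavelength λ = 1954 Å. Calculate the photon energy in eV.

In SI units: λ = 1954 Å = 1.954e-7 m.
Apply E = hc/λ: E = 1.017e-18 J.
Converting to eV: E = 6.345 eV ≈ 6.35 eV.

6.35 eV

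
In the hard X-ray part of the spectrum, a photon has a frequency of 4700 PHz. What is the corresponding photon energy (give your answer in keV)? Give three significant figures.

(h = 6.62607015·10^-34 J·s, 1 eV = 1.602176634·10^-19 J.)
In SI units: f = 4700 PHz = 4.7·10^18 Hz.
The photon relation is E = hf, giving E = 3.114·10^-15 J.
Converting to keV: E = 19.44 keV ≈ 19.4 keV.

19.4 keV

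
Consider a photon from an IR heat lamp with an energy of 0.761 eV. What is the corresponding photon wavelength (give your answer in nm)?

In SI units: E = 0.761 eV = 1.2193 × 10^-19 J.
Since λ = hc/E for a photon, λ = 1.629 × 10^-6 m.
Converting to nm: λ = 1629 nm ≈ 1630 nm.

1630 nm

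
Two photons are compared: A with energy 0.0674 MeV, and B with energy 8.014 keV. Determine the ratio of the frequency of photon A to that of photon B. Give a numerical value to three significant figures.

8.41

f_A = 1.630e19 Hz (from energy = 0.0674 MeV, via f = E/h).
f_B = 1.938e18 Hz (from energy = 8.014 keV, via f = E/h).
Ratio = 1.630e19 / 1.938e18 = 8.41.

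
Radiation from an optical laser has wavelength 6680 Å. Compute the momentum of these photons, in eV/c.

1.86 eV/c

In SI units: λ = 6680 Å = 6.68e-7 m.
Since p = h/λ for a photon, p = 9.919e-28 kg·m/s.
Converting to eV/c: p = 1.856 eV/c ≈ 1.86 eV/c.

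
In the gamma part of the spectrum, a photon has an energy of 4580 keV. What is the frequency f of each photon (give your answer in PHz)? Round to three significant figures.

1.11 × 10^6 PHz

Use h = 6.62607015 × 10^-34 J·s, 1 eV = 1.602176634 × 10^-19 J.
Convert to SI: E = 4580 keV = 7.3380 × 10^-13 J.
Apply f = E/h: f = 1.107 × 10^21 Hz.
Converting to PHz: f = 1.107 × 10^6 PHz ≈ 1.11 × 10^6 PHz.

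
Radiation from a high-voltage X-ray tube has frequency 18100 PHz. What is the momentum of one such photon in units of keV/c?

In SI units: f = 18100 PHz = 1.81·10^19 Hz.
Since p = hf/c for a photon, p = 4.000·10^-23 kg·m/s.
Converting to keV/c: p = 74.86 keV/c ≈ 74.9 keV/c.

74.9 keV/c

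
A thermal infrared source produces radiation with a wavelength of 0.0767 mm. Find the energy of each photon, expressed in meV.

(h = 6.62607015 × 10^-34 J·s, c = 2.99792458 × 10^8 m/s, 1 eV = 1.602176634 × 10^-19 J.)
In SI units: λ = 0.0767 mm = 7.67 × 10^-5 m.
For a photon E = hc/λ, so E = 2.590 × 10^-21 J.
Converting to meV: E = 16.16 meV ≈ 16.2 meV.

16.2 meV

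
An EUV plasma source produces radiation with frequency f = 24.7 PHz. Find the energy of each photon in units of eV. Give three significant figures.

102 eV

Convert to SI: f = 24.7 PHz = 2.47 × 10^16 Hz.
Since E = hf for a photon, E = 1.637 × 10^-17 J.
Converting to eV: E = 102.2 eV ≈ 102 eV.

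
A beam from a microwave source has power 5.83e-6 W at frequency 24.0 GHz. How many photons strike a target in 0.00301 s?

1.10e15 photons

Total energy: E_total = P·t = 5.83e-6 × 0.00301 = 1.755e-8 J.
Per-photon energy: E = 1.590e-23 J.
N = E_total / E_photon = 1.10e15.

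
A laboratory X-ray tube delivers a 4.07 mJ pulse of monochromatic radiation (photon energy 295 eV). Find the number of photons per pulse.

Per-photon energy: E = 4.726·10^-17 J (from energy = 295 eV).
N = E_total / E_photon = 0.00407 J / 4.726·10^-17 J = 8.61·10^13.

8.61·10^13 photons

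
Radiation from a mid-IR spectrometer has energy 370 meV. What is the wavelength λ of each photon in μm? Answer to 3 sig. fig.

3.35 μm

Take h = 6.62607015·10^-34 J·s, c = 2.99792458·10^8 m/s, 1 eV = 1.602176634·10^-19 J.
Convert to SI: E = 370 meV = 5.9281·10^-20 J.
Apply λ = hc/E: λ = 3.351·10^-6 m.
Converting to μm: λ = 3.351 μm ≈ 3.35 μm.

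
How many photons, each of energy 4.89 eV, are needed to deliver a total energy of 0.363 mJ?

4.63·10^14 photons

Per-photon energy: E = 7.835·10^-19 J (from energy = 4.89 eV).
N = E_total / E_photon = 3.63·10^-4 J / 7.835·10^-19 J = 4.63·10^14.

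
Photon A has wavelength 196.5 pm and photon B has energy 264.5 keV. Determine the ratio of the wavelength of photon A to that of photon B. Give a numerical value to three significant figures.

41.9

λ_A = 1.965e-10 m (from wavelength = 196.5 pm, via λ given directly).
λ_B = 4.687e-12 m (from energy = 264.5 keV, via λ = hc/E).
Ratio = 1.965e-10 / 4.687e-12 = 41.9.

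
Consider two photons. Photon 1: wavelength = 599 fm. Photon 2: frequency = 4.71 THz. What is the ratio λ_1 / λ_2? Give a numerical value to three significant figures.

λ_1 = 5.990e-13 m (from wavelength = 599 fm, via λ given directly).
λ_2 = 6.365e-5 m (from frequency = 4.71 THz, via λ = c/f).
Ratio = 5.990e-13 / 6.365e-5 = 9.41e-9.

9.41e-9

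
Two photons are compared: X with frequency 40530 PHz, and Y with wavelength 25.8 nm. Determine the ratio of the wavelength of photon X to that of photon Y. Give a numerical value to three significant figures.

2.87·10^-4

λ_X = 7.397·10^-12 m (from frequency = 40530 PHz, via λ = c/f).
λ_Y = 2.580·10^-8 m (from wavelength = 25.8 nm, via λ given directly).
Ratio = 7.397·10^-12 / 2.580·10^-8 = 2.87·10^-4.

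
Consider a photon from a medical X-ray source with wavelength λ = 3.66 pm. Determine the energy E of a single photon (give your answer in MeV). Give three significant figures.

0.339 MeV

Use h = 6.62607015e-34 J·s, c = 2.99792458e8 m/s, 1 eV = 1.602176634e-19 J.
In SI units: λ = 3.66 pm = 3.66e-12 m.
Since E = hc/λ for a photon, E = 5.427e-14 J.
Converting to MeV: E = 0.3388 MeV ≈ 0.339 MeV.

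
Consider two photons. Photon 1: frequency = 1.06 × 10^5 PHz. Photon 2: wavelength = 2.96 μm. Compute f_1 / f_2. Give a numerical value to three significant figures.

f_1 = 1.060 × 10^20 Hz (from frequency = 1.06 × 10^5 PHz, via f given directly).
f_2 = 1.013 × 10^14 Hz (from wavelength = 2.96 μm, via f = c/λ).
Ratio = 1.060 × 10^20 / 1.013 × 10^14 = 1.05 × 10^6.

1.05 × 10^6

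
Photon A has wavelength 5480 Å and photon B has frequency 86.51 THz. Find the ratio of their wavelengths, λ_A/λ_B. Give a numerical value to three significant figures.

0.158

λ_A = 5.480·10^-7 m (from wavelength = 5480 Å, via λ given directly).
λ_B = 3.465·10^-6 m (from frequency = 86.51 THz, via λ = c/f).
Ratio = 5.480·10^-7 / 3.465·10^-6 = 0.158.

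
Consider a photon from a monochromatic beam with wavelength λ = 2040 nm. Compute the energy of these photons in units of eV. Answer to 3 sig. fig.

0.608 eV

Use h = 6.62607015 × 10^-34 J·s, c = 2.99792458 × 10^8 m/s, 1 eV = 1.602176634 × 10^-19 J.
In SI units: λ = 2040 nm = 2.04 × 10^-6 m.
The photon relation is E = hc/λ, giving E = 9.737 × 10^-20 J.
Converting to eV: E = 0.6078 eV ≈ 0.608 eV.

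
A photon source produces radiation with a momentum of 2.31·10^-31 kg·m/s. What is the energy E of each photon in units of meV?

0.432 meV

Since E = pc for a photon, E = 6.925·10^-23 J.
Converting to meV: E = 0.4322 meV ≈ 0.432 meV.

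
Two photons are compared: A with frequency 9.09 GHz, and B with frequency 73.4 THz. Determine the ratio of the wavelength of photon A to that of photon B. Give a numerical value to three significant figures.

λ_A = 0.03298 m (from frequency = 9.09 GHz, via λ = c/f).
λ_B = 4.084 × 10^-6 m (from frequency = 73.4 THz, via λ = c/f).
Ratio = 0.03298 / 4.084 × 10^-6 = 8070.

8070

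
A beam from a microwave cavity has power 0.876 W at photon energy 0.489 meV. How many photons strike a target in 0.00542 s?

Total energy: E_total = P·t = 0.876 × 0.00542 = 0.004748 J.
Per-photon energy: E = 7.835e-23 J.
N = E_total / E_photon = 6.06e19.

6.06e19 photons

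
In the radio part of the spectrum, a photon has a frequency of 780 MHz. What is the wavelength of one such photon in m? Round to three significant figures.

(c = 2.99792458e8 m/s.)
In SI units: f = 780 MHz = 7.8e8 Hz.
Since λ = c/f for a photon, λ = 0.3843 m.
So λ ≈ 0.384 m.

0.384 m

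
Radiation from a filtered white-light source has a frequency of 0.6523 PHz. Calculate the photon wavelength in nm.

In SI units: f = 0.6523 PHz = 6.523e14 Hz.
For a photon λ = c/f, so λ = 4.596e-7 m.
Converting to nm: λ = 459.6 nm ≈ 460 nm.

460 nm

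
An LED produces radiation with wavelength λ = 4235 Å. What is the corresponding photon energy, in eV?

(h = 6.62607015e-34 J·s, c = 2.99792458e8 m/s, 1 eV = 1.602176634e-19 J.)
Convert to SI: λ = 4235 Å = 4.235e-7 m.
Apply E = hc/λ: E = 4.691e-19 J.
Converting to eV: E = 2.928 eV ≈ 2.93 eV.

2.93 eV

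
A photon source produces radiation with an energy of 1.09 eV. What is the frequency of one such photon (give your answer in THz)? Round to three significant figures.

264 THz

In SI units: E = 1.09 eV = 1.7464e-19 J.
For a photon f = E/h, so f = 2.636e14 Hz.
Converting to THz: f = 263.6 THz ≈ 264 THz.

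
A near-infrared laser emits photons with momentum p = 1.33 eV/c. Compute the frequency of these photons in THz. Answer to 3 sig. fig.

Use h = 6.62607015e-34 J·s, c = 2.99792458e8 m/s, 1 eV = 1.602176634e-19 J.
First convert: p = 1.33 eV/c = 7.1079e-28 kg·m/s.
For a photon f = pc/h, so f = 3.216e14 Hz.
Converting to THz: f = 321.6 THz ≈ 322 THz.

322 THz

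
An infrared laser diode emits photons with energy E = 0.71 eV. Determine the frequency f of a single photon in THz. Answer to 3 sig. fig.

172 THz

First convert: E = 0.71 eV = 1.1375e-19 J.
The photon relation is f = E/h, giving f = 1.717e14 Hz.
Converting to THz: f = 171.7 THz ≈ 172 THz.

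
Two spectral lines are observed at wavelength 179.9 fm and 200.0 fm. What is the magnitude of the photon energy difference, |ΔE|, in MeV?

Using E = hc/λ: E₁ = 1.1042·10^-12 J, E₂ = 9.9322·10^-13 J.
|ΔE| = |1.1042·10^-12 − 9.9322·10^-13| = 1.11·10^-13 J = 0.693 MeV.

0.693 MeV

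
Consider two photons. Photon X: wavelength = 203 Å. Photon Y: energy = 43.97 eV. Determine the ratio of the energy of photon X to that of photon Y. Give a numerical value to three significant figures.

1.39

E_X = 9.785 × 10^-18 J (from wavelength = 203 Å, via E = hc/λ).
E_Y = 7.045 × 10^-18 J (from energy = 43.97 eV, via E given directly).
Ratio = 9.785 × 10^-18 / 7.045 × 10^-18 = 1.39.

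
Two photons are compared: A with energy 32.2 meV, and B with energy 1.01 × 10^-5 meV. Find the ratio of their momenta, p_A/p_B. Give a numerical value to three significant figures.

p_A = 1.721 × 10^-29 kg·m/s (from energy = 32.2 meV, via p = E/c).
p_B = 5.398 × 10^-36 kg·m/s (from energy = 1.01 × 10^-5 meV, via p = E/c).
Ratio = 1.721 × 10^-29 / 5.398 × 10^-36 = 3.19 × 10^6.

3.19 × 10^6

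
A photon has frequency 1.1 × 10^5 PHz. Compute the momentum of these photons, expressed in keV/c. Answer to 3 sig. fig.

In SI units: f = 1.1 × 10^5 PHz = 1.1 × 10^20 Hz.
For a photon p = hf/c, so p = 2.431 × 10^-22 kg·m/s.
Converting to keV/c: p = 454.9 keV/c ≈ 455 keV/c.

455 keV/c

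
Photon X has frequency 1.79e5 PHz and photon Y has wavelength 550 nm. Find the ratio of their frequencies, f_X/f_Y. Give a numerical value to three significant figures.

3.28e5

f_X = 1.790e20 Hz (from frequency = 1.79e5 PHz, via f given directly).
f_Y = 5.451e14 Hz (from wavelength = 550 nm, via f = c/λ).
Ratio = 1.790e20 / 5.451e14 = 3.28e5.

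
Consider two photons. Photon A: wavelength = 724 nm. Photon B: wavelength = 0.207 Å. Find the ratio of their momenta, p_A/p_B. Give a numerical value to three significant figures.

p_A = 9.152 × 10^-28 kg·m/s (from wavelength = 724 nm, via p = h/λ).
p_B = 3.201 × 10^-23 kg·m/s (from wavelength = 0.207 Å, via p = h/λ).
Ratio = 9.152 × 10^-28 / 3.201 × 10^-23 = 2.86 × 10^-5.

2.86 × 10^-5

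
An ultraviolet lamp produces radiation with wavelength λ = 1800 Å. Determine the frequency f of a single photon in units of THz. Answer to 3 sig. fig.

1670 THz

In SI units: λ = 1800 Å = 1.8 × 10^-7 m.
Since f = c/λ for a photon, f = 1.666 × 10^15 Hz.
Converting to THz: f = 1666 THz ≈ 1670 THz.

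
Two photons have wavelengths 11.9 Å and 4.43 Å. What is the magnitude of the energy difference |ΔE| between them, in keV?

Using E = hc/λ: E₁ = 1.669e-16 J, E₂ = 4.484e-16 J.
|ΔE| = |1.669e-16 − 4.484e-16| = 2.81e-16 J = 1.76 keV.

1.76 keV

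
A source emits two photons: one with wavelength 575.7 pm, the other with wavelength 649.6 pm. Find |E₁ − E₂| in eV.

245 eV

Using E = hc/λ: E₁ = 3.4505e-16 J, E₂ = 3.0580e-16 J.
|ΔE| = |3.4505e-16 − 3.0580e-16| = 3.93e-17 J = 245 eV.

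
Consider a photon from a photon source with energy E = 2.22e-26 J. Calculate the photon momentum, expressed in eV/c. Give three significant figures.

Since p = E/c for a photon, p = 7.405e-35 kg·m/s.
Converting to eV/c: p = 1.386e-7 eV/c ≈ 1.39e-7 eV/c.

1.39e-7 eV/c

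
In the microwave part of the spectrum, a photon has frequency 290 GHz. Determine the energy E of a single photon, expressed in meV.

First convert: f = 290 GHz = 2.90 × 10^11 Hz.
Apply E = hf: E = 1.922 × 10^-22 J.
Converting to meV: E = 1.199 meV ≈ 1.20 meV.

1.20 meV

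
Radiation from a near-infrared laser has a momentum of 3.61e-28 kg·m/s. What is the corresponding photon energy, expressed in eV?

For a photon E = pc, so E = 1.082e-19 J.
Converting to eV: E = 0.6755 eV ≈ 0.675 eV.

0.675 eV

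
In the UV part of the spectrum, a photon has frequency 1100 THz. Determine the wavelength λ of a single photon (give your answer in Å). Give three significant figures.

2730 Å

(c = 2.99792458e8 m/s.)
Convert to SI: f = 1100 THz = 1.1e15 Hz.
Since λ = c/f for a photon, λ = 2.725e-7 m.
Converting to Å: λ = 2725 Å ≈ 2730 Å.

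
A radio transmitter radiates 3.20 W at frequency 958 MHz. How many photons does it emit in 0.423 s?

Total energy: E_total = P·t = 3.20 × 0.423 = 1.354 J.
Per-photon energy: E = 6.348e-25 J.
N = E_total / E_photon = 2.13e24.

2.13e24 photons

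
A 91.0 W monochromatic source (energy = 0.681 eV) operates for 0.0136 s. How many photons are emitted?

1.13·10^19 photons

Total energy: E_total = P·t = 91.0 × 0.0136 = 1.238 J.
Per-photon energy: E = 1.091·10^-19 J.
N = E_total / E_photon = 1.13·10^19.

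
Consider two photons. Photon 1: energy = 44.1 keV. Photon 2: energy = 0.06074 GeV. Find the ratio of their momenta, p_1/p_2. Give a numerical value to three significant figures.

7.26e-4

p_1 = 2.357e-23 kg·m/s (from energy = 44.1 keV, via p = E/c).
p_2 = 3.246e-20 kg·m/s (from energy = 0.06074 GeV, via p = E/c).
Ratio = 2.357e-23 / 3.246e-20 = 7.26e-4.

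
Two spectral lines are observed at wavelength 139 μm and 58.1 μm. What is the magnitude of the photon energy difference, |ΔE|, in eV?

0.0124 eV

Using E = hc/λ: E₁ = 1.429·10^-21 J, E₂ = 3.419·10^-21 J.
|ΔE| = |1.429·10^-21 − 3.419·10^-21| = 1.99·10^-21 J = 0.0124 eV.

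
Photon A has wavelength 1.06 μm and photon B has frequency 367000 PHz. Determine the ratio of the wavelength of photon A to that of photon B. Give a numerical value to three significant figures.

λ_A = 1.060e-6 m (from wavelength = 1.06 μm, via λ given directly).
λ_B = 8.169e-13 m (from frequency = 367000 PHz, via λ = c/f).
Ratio = 1.060e-6 / 8.169e-13 = 1.30e6.

1.30e6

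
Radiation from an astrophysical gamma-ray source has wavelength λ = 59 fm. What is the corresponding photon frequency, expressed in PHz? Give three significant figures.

5.08e6 PHz

Convert to SI: λ = 59 fm = 5.9e-14 m.
The photon relation is f = c/λ, giving f = 5.081e21 Hz.
Converting to PHz: f = 5.081e6 PHz ≈ 5.08e6 PHz.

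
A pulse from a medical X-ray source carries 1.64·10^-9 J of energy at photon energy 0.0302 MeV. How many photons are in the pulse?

Per-photon energy: E = 4.839·10^-15 J (from energy = 0.0302 MeV).
N = E_total / E_photon = 1.64·10^-9 J / 4.839·10^-15 J = 3.39·10^5.

3.39·10^5 photons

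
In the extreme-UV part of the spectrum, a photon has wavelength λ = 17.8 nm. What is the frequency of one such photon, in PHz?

(c = 2.99792458e8 m/s.)
First convert: λ = 17.8 nm = 1.78e-8 m.
Apply f = c/λ: f = 1.684e16 Hz.
Converting to PHz: f = 16.84 PHz ≈ 16.8 PHz.

16.8 PHz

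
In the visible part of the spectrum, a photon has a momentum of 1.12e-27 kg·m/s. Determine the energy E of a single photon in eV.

2.10 eV

Apply E = pc: E = 3.358e-19 J.
Converting to eV: E = 2.096 eV ≈ 2.10 eV.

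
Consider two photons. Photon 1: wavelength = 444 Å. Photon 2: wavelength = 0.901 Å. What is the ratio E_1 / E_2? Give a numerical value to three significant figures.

E_1 = 4.474e-18 J (from wavelength = 444 Å, via E = hc/λ).
E_2 = 2.205e-15 J (from wavelength = 0.901 Å, via E = hc/λ).
Ratio = 4.474e-18 / 2.205e-15 = 2.03e-3.

2.03e-3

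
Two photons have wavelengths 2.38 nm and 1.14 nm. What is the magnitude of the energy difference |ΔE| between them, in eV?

Using E = hc/λ: E₁ = 8.346e-17 J, E₂ = 1.742e-16 J.
|ΔE| = |8.346e-17 − 1.742e-16| = 9.08e-17 J = 567 eV.

567 eV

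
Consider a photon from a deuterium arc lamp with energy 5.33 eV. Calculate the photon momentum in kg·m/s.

In SI units: E = 5.33 eV = 8.5396e-19 J.
For a photon p = E/c, so p = 2.849e-27 kg·m/s.
So p ≈ 2.85e-27 kg·m/s.

2.85e-27 kg·m/s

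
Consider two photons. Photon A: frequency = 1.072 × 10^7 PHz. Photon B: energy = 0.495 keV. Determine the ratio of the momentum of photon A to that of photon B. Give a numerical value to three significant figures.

8.96 × 10^4

p_A = 2.369 × 10^-20 kg·m/s (from frequency = 1.072 × 10^7 PHz, via p = hf/c).
p_B = 2.645 × 10^-25 kg·m/s (from energy = 0.495 keV, via p = E/c).
Ratio = 2.369 × 10^-20 / 2.645 × 10^-25 = 8.96 × 10^4.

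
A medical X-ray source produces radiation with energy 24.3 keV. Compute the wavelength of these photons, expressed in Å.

First convert: E = 24.3 keV = 3.8933·10^-15 J.
For a photon λ = hc/E, so λ = 5.102·10^-11 m.
Converting to Å: λ = 0.5102 Å ≈ 0.510 Å.

0.510 Å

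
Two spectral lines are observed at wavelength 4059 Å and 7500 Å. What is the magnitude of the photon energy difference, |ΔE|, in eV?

1.40 eV

Using E = hc/λ: E₁ = 4.8939·10^-19 J, E₂ = 2.6486·10^-19 J.
|ΔE| = |4.8939·10^-19 − 2.6486·10^-19| = 2.25·10^-19 J = 1.40 eV.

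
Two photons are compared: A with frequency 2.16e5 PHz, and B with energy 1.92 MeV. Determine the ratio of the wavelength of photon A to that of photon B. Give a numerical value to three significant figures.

2.15

λ_A = 1.388e-12 m (from frequency = 2.16e5 PHz, via λ = c/f).
λ_B = 6.458e-13 m (from energy = 1.92 MeV, via λ = hc/E).
Ratio = 1.388e-12 / 6.458e-13 = 2.15.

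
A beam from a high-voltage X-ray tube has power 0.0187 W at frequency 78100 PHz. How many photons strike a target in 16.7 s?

Total energy: E_total = P·t = 0.0187 × 16.7 = 0.3123 J.
Per-photon energy: E = 5.175 × 10^-14 J.
N = E_total / E_photon = 6.03 × 10^12.

6.03 × 10^12 photons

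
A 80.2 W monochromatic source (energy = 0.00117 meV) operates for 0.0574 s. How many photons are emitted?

Total energy: E_total = P·t = 80.2 × 0.0574 = 4.603 J.
Per-photon energy: E = 1.875 × 10^-25 J.
N = E_total / E_photon = 2.46 × 10^25.

2.46 × 10^25 photons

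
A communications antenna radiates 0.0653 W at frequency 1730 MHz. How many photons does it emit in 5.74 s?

3.27 × 10^23 photons

Total energy: E_total = P·t = 0.0653 × 5.74 = 0.3748 J.
Per-photon energy: E = 1.146 × 10^-24 J.
N = E_total / E_photon = 3.27 × 10^23.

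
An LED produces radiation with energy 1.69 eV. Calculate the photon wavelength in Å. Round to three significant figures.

7340 Å

In SI units: E = 1.69 eV = 2.7077e-19 J.
For a photon λ = hc/E, so λ = 7.336e-7 m.
Converting to Å: λ = 7336 Å ≈ 7340 Å.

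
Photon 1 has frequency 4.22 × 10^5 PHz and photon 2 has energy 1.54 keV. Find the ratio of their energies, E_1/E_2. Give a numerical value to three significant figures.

E_1 = 2.796 × 10^-13 J (from frequency = 4.22 × 10^5 PHz, via E = hf).
E_2 = 2.467 × 10^-16 J (from energy = 1.54 keV, via E given directly).
Ratio = 2.796 × 10^-13 / 2.467 × 10^-16 = 1130.

1130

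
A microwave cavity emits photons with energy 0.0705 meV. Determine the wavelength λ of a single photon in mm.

17.6 mm

Take h = 6.62607015 × 10^-34 J·s, c = 2.99792458 × 10^8 m/s, 1 eV = 1.602176634 × 10^-19 J.
Convert to SI: E = 0.0705 meV = 1.1295 × 10^-23 J.
For a photon λ = hc/E, so λ = 0.01759 m.
Converting to mm: λ = 17.59 mm ≈ 17.6 mm.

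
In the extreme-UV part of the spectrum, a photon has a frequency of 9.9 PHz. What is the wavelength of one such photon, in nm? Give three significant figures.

Use c = 2.99792458 × 10^8 m/s.
Convert to SI: f = 9.9 PHz = 9.9 × 10^15 Hz.
The photon relation is λ = c/f, giving λ = 3.028 × 10^-8 m.
Converting to nm: λ = 30.28 nm ≈ 30.3 nm.

30.3 nm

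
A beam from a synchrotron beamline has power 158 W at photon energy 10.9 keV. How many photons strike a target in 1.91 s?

Total energy: E_total = P·t = 158 × 1.91 = 301.8 J.
Per-photon energy: E = 1.746 × 10^-15 J.
N = E_total / E_photon = 1.73 × 10^17.

1.73 × 10^17 photons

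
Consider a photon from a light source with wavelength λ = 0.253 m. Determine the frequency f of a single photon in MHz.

(c = 2.99792458 × 10^8 m/s.)
For a photon f = c/λ, so f = 1.185 × 10^9 Hz.
Converting to MHz: f = 1185 MHz ≈ 1180 MHz.

1180 MHz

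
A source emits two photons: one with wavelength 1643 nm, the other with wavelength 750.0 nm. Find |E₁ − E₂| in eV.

Using E = hc/λ: E₁ = 1.2090 × 10^-19 J, E₂ = 2.6486 × 10^-19 J.
|ΔE| = |1.2090 × 10^-19 − 2.6486 × 10^-19| = 1.44 × 10^-19 J = 0.899 eV.

0.899 eV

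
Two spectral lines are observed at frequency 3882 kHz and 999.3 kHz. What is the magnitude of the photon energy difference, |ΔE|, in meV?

Using E = hf: E₁ = 2.5722 × 10^-27 J, E₂ = 6.6214 × 10^-28 J.
|ΔE| = |2.5722 × 10^-27 − 6.6214 × 10^-28| = 1.91 × 10^-27 J = 1.19 × 10^-5 meV.

1.19 × 10^-5 meV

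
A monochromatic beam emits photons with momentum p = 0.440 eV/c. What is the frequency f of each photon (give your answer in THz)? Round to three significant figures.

(h = 6.62607015·10^-34 J·s, c = 2.99792458·10^8 m/s, 1 eV = 1.602176634·10^-19 J.)
In SI units: p = 0.440 eV/c = 2.3515·10^-28 kg·m/s.
The photon relation is f = pc/h, giving f = 1.064·10^14 Hz.
Converting to THz: f = 106.4 THz ≈ 106 THz.

106 THz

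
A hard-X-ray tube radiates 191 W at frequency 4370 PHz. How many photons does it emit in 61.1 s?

Total energy: E_total = P·t = 191 × 61.1 = 11670 J.
Per-photon energy: E = 2.896e-15 J.
N = E_total / E_photon = 4.03e18.

4.03e18 photons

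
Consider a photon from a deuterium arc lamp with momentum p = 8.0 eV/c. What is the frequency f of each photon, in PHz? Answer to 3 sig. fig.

(h = 6.62607015 × 10^-34 J·s, c = 2.99792458 × 10^8 m/s, 1 eV = 1.602176634 × 10^-19 J.)
In SI units: p = 8.0 eV/c = 4.2754 × 10^-27 kg·m/s.
Since f = pc/h for a photon, f = 1.934 × 10^15 Hz.
Converting to PHz: f = 1.934 PHz ≈ 1.93 PHz.

1.93 PHz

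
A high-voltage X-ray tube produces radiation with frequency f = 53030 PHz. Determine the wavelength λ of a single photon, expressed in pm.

5.65 pm

In SI units: f = 53030 PHz = 5.303 × 10^19 Hz.
Since λ = c/f for a photon, λ = 5.653 × 10^-12 m.
Converting to pm: λ = 5.653 pm ≈ 5.65 pm.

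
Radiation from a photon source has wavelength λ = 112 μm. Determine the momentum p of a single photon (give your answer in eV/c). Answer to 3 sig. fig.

In SI units: λ = 112 μm = 1.12 × 10^-4 m.
Since p = h/λ for a photon, p = 5.916 × 10^-30 kg·m/s.
Converting to eV/c: p = 0.01107 eV/c ≈ 0.0111 eV/c.

0.0111 eV/c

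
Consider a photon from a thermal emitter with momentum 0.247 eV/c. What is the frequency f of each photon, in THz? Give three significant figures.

Take h = 6.62607015e-34 J·s, c = 2.99792458e8 m/s, 1 eV = 1.602176634e-19 J.
Convert to SI: p = 0.247 eV/c = 1.3200e-28 kg·m/s.
For a photon f = pc/h, so f = 5.972e13 Hz.
Converting to THz: f = 59.72 THz ≈ 59.7 THz.

59.7 THz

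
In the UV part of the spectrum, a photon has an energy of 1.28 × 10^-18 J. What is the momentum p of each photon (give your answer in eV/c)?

Apply p = E/c: p = 4.270 × 10^-27 kg·m/s.
Converting to eV/c: p = 7.989 eV/c ≈ 7.99 eV/c.

7.99 eV/c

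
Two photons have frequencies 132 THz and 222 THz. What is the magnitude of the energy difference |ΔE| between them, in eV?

0.372 eV

Using E = hf: E₁ = 8.746e-20 J, E₂ = 1.471e-19 J.
|ΔE| = |8.746e-20 − 1.471e-19| = 5.96e-20 J = 0.372 eV.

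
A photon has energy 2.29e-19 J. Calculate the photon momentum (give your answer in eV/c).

Since p = E/c for a photon, p = 7.639e-28 kg·m/s.
Converting to eV/c: p = 1.429 eV/c ≈ 1.43 eV/c.

1.43 eV/c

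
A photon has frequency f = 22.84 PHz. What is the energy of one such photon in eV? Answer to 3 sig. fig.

94.5 eV

Convert to SI: f = 22.84 PHz = 2.284 × 10^16 Hz.
The photon relation is E = hf, giving E = 1.513 × 10^-17 J.
Converting to eV: E = 94.46 eV ≈ 94.5 eV.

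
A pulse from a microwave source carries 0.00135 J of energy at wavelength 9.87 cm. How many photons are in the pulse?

Per-photon energy: E = 2.013·10^-24 J (from wavelength = 9.87 cm).
N = E_total / E_photon = 0.00135 J / 2.013·10^-24 J = 6.71·10^20.

6.71·10^20 photons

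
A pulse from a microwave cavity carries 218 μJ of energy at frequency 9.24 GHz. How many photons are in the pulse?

Per-photon energy: E = 6.122e-24 J (from frequency = 9.24 GHz).
N = E_total / E_photon = 2.18e-4 J / 6.122e-24 J = 3.56e19.

3.56e19 photons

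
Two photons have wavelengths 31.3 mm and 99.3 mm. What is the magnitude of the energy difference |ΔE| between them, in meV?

Using E = hc/λ: E₁ = 6.346·10^-24 J, E₂ = 2.000·10^-24 J.
|ΔE| = |6.346·10^-24 − 2.000·10^-24| = 4.35·10^-24 J = 0.0271 meV.

0.0271 meV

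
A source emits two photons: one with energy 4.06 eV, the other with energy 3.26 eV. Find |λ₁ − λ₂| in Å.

Using λ = hc/E: λ₁ = 3.054 × 10^-7 m, λ₂ = 3.803 × 10^-7 m.
|Δλ| = |3.054 × 10^-7 − 3.803 × 10^-7| = 7.49 × 10^-8 m = 749 Å.

749 Å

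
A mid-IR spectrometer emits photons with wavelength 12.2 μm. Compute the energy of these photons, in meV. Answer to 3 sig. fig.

102 meV

In SI units: λ = 12.2 μm = 1.22 × 10^-5 m.
For a photon E = hc/λ, so E = 1.628 × 10^-20 J.
Converting to meV: E = 101.6 meV ≈ 102 meV.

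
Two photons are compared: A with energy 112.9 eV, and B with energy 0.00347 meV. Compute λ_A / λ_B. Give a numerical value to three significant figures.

3.07 × 10^-8

λ_A = 1.098 × 10^-8 m (from energy = 112.9 eV, via λ = hc/E).
λ_B = 0.3573 m (from energy = 0.00347 meV, via λ = hc/E).
Ratio = 1.098 × 10^-8 / 0.3573 = 3.07 × 10^-8.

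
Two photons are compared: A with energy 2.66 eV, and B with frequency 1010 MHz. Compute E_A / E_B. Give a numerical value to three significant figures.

E_A = 4.262e-19 J (from energy = 2.66 eV, via E given directly).
E_B = 6.692e-25 J (from frequency = 1010 MHz, via E = hf).
Ratio = 4.262e-19 / 6.692e-25 = 6.37e5.

6.37e5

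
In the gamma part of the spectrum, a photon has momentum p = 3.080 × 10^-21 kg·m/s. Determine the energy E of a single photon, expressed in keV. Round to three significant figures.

Take c = 2.99792458 × 10^8 m/s, 1 eV = 1.602176634 × 10^-19 J.
Apply E = pc: E = 9.234 × 10^-13 J.
Converting to keV: E = 5763 keV ≈ 5760 keV.

5760 keV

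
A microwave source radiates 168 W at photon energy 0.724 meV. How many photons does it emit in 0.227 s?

3.29·10^23 photons

Total energy: E_total = P·t = 168 × 0.227 = 38.14 J.
Per-photon energy: E = 1.160·10^-22 J.
N = E_total / E_photon = 3.29·10^23.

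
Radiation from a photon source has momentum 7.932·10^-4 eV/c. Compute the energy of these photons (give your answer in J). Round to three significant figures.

First convert: p = 7.932·10^-4 eV/c = 4.2391·10^-31 kg·m/s.
Apply E = pc: E = 1.271·10^-22 J.
So E ≈ 1.27·10^-22 J.

1.27·10^-22 J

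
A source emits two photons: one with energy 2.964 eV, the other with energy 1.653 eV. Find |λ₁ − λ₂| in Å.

Using λ = hc/E: λ₁ = 4.1830·10^-7 m, λ₂ = 7.5006·10^-7 m.
|Δλ| = |4.1830·10^-7 − 7.5006·10^-7| = 3.32·10^-7 m = 3320 Å.

3320 Å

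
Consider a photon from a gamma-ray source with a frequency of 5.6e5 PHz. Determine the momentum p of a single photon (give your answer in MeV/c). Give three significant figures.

2.32 MeV/c

Take h = 6.62607015e-34 J·s, c = 2.99792458e8 m/s, 1 eV = 1.602176634e-19 J.
First convert: f = 5.6e5 PHz = 5.6e20 Hz.
The photon relation is p = hf/c, giving p = 1.238e-21 kg·m/s.
Converting to MeV/c: p = 2.316 MeV/c ≈ 2.32 MeV/c.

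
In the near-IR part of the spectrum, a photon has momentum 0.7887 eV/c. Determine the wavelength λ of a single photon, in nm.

1570 nm

Use h = 6.62607015e-34 J·s, c = 2.99792458e8 m/s, 1 eV = 1.602176634e-19 J.
In SI units: p = 0.7887 eV/c = 4.2150e-28 kg·m/s.
Since λ = h/p for a photon, λ = 1.572e-6 m.
Converting to nm: λ = 1572 nm ≈ 1570 nm.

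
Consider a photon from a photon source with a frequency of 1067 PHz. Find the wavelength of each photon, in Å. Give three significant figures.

Convert to SI: f = 1067 PHz = 1.067e18 Hz.
For a photon λ = c/f, so λ = 2.810e-10 m.
Converting to Å: λ = 2.810 Å ≈ 2.81 Å.

2.81 Å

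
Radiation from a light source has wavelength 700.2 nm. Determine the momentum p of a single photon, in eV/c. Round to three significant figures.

(h = 6.62607015e-34 J·s, c = 2.99792458e8 m/s, 1 eV = 1.602176634e-19 J.)
Convert to SI: λ = 700.2 nm = 7.002e-7 m.
The photon relation is p = h/λ, giving p = 9.463e-28 kg·m/s.
Converting to eV/c: p = 1.771 eV/c ≈ 1.77 eV/c.

1.77 eV/c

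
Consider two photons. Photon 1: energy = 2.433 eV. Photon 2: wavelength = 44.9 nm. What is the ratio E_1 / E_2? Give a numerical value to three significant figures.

E_1 = 3.898 × 10^-19 J (from energy = 2.433 eV, via E given directly).
E_2 = 4.424 × 10^-18 J (from wavelength = 44.9 nm, via E = hc/λ).
Ratio = 3.898 × 10^-19 / 4.424 × 10^-18 = 0.0881.

0.0881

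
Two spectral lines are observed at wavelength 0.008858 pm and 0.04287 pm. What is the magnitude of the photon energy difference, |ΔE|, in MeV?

Using E = hc/λ: E₁ = 2.2425e-11 J, E₂ = 4.6337e-12 J.
|ΔE| = |2.2425e-11 − 4.6337e-12| = 1.78e-11 J = 111 MeV.

111 MeV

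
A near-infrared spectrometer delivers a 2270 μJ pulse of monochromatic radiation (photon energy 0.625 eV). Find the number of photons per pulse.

2.27·10^16 photons

Per-photon energy: E = 1.001·10^-19 J (from energy = 0.625 eV).
N = E_total / E_photon = 0.00227 J / 1.001·10^-19 J = 2.27·10^16.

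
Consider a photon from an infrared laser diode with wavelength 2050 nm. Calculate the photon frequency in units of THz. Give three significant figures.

(c = 2.99792458e8 m/s.)
Convert to SI: λ = 2050 nm = 2.05e-6 m.
For a photon f = c/λ, so f = 1.462e14 Hz.
Converting to THz: f = 146.2 THz ≈ 146 THz.

146 THz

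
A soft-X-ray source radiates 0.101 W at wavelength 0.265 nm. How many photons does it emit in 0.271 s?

Total energy: E_total = P·t = 0.101 × 0.271 = 0.02737 J.
Per-photon energy: E = 7.496e-16 J.
N = E_total / E_photon = 3.65e13.

3.65e13 photons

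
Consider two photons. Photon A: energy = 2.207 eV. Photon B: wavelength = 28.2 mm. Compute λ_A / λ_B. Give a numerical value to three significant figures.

1.99 × 10^-5

λ_A = 5.618 × 10^-7 m (from energy = 2.207 eV, via λ = hc/E).
λ_B = 0.02820 m (from wavelength = 28.2 mm, via λ given directly).
Ratio = 5.618 × 10^-7 / 0.02820 = 1.99 × 10^-5.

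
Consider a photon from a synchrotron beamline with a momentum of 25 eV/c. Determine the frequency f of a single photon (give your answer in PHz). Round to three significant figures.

(h = 6.62607015e-34 J·s, c = 2.99792458e8 m/s, 1 eV = 1.602176634e-19 J.)
First convert: p = 25 eV/c = 1.3361e-26 kg·m/s.
Since f = pc/h for a photon, f = 6.045e15 Hz.
Converting to PHz: f = 6.045 PHz ≈ 6.04 PHz.

6.04 PHz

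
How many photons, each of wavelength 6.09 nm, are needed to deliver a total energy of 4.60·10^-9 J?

Per-photon energy: E = 3.262·10^-17 J (from wavelength = 6.09 nm).
N = E_total / E_photon = 4.60·10^-9 J / 3.262·10^-17 J = 1.41·10^8.

1.41·10^8 photons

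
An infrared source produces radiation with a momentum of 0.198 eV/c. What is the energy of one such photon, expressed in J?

Convert to SI: p = 0.198 eV/c = 1.0582 × 10^-28 kg·m/s.
Apply E = pc: E = 3.172 × 10^-20 J.
So E ≈ 3.17 × 10^-20 J.

3.17 × 10^-20 J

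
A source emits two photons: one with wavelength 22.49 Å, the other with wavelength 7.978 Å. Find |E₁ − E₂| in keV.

Using E = hc/λ: E₁ = 8.8326e-17 J, E₂ = 2.4899e-16 J.
|ΔE| = |8.8326e-17 − 2.4899e-16| = 1.61e-16 J = 1.00 keV.

1.00 keV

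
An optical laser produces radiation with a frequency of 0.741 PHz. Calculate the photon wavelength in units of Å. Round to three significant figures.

4050 Å

Take c = 2.99792458 × 10^8 m/s.
First convert: f = 0.741 PHz = 7.41 × 10^14 Hz.
For a photon λ = c/f, so λ = 4.046 × 10^-7 m.
Converting to Å: λ = 4046 Å ≈ 4050 Å.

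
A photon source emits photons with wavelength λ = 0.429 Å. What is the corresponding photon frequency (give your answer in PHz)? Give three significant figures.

Use c = 2.99792458·10^8 m/s.
In SI units: λ = 0.429 Å = 4.29·10^-11 m.
For a photon f = c/λ, so f = 6.988·10^18 Hz.
Converting to PHz: f = 6988 PHz ≈ 6990 PHz.

6990 PHz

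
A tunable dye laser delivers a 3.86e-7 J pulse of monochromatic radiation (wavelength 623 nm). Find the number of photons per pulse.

Per-photon energy: E = 3.189e-19 J (from wavelength = 623 nm).
N = E_total / E_photon = 3.86e-7 J / 3.189e-19 J = 1.21e12.

1.21e12 photons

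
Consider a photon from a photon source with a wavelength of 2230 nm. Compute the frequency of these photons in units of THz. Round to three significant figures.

Convert to SI: λ = 2230 nm = 2.23 × 10^-6 m.
The photon relation is f = c/λ, giving f = 1.344 × 10^14 Hz.
Converting to THz: f = 134.4 THz ≈ 134 THz.

134 THz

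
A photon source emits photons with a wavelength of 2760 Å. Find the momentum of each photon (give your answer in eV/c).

4.49 eV/c

Use h = 6.62607015 × 10^-34 J·s, c = 2.99792458 × 10^8 m/s, 1 eV = 1.602176634 × 10^-19 J.
In SI units: λ = 2760 Å = 2.76 × 10^-7 m.
Apply p = h/λ: p = 2.401 × 10^-27 kg·m/s.
Converting to eV/c: p = 4.492 eV/c ≈ 4.49 eV/c.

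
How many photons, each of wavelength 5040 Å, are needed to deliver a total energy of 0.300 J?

Per-photon energy: E = 3.941 × 10^-19 J (from wavelength = 5040 Å).
N = E_total / E_photon = 0.300 J / 3.941 × 10^-19 J = 7.61 × 10^17.

7.61 × 10^17 photons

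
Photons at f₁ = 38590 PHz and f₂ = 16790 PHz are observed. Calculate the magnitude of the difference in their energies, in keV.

Using E = hf: E₁ = 2.5570·10^-14 J, E₂ = 1.1125·10^-14 J.
|ΔE| = |2.5570·10^-14 − 1.1125·10^-14| = 1.44·10^-14 J = 90.2 keV.

90.2 keV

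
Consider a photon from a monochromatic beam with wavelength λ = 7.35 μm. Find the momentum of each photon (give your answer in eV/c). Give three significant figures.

0.169 eV/c

Take h = 6.62607015·10^-34 J·s, c = 2.99792458·10^8 m/s, 1 eV = 1.602176634·10^-19 J.
Convert to SI: λ = 7.35 μm = 7.35·10^-6 m.
For a photon p = h/λ, so p = 9.015·10^-29 kg·m/s.
Converting to eV/c: p = 0.1687 eV/c ≈ 0.169 eV/c.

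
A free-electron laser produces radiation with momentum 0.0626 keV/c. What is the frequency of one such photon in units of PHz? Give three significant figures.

15.1 PHz

Convert to SI: p = 0.0626 keV/c = 3.3455 × 10^-26 kg·m/s.
Since f = pc/h for a photon, f = 1.514 × 10^16 Hz.
Converting to PHz: f = 15.14 PHz ≈ 15.1 PHz.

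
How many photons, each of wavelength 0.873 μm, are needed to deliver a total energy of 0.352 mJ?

1.55·10^15 photons

Per-photon energy: E = 2.275·10^-19 J (from wavelength = 0.873 μm).
N = E_total / E_photon = 3.52·10^-4 J / 2.275·10^-19 J = 1.55·10^15.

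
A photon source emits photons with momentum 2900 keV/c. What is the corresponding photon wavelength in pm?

In SI units: p = 2900 keV/c = 1.5498 × 10^-21 kg·m/s.
For a photon λ = h/p, so λ = 4.275 × 10^-13 m.
Converting to pm: λ = 0.4275 pm ≈ 0.428 pm.

0.428 pm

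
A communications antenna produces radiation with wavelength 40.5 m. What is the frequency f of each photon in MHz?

Since f = c/λ for a photon, f = 7.402·10^6 Hz.
Converting to MHz: f = 7.402 MHz ≈ 7.40 MHz.

7.40 MHz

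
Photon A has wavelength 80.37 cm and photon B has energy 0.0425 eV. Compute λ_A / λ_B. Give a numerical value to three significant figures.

2.75·10^4

λ_A = 0.8037 m (from wavelength = 80.37 cm, via λ given directly).
λ_B = 2.917·10^-5 m (from energy = 0.0425 eV, via λ = hc/E).
Ratio = 0.8037 / 2.917·10^-5 = 2.75·10^4.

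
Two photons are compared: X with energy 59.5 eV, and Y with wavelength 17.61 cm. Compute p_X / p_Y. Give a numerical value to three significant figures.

p_X = 3.180 × 10^-26 kg·m/s (from energy = 59.5 eV, via p = E/c).
p_Y = 3.763 × 10^-33 kg·m/s (from wavelength = 17.61 cm, via p = h/λ).
Ratio = 3.180 × 10^-26 / 3.763 × 10^-33 = 8.45 × 10^6.

8.45 × 10^6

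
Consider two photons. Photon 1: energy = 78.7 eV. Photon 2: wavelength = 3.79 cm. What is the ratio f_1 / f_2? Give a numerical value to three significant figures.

f_1 = 1.903·10^16 Hz (from energy = 78.7 eV, via f = E/h).
f_2 = 7.910·10^9 Hz (from wavelength = 3.79 cm, via f = c/λ).
Ratio = 1.903·10^16 / 7.910·10^9 = 2.41·10^6.

2.41·10^6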